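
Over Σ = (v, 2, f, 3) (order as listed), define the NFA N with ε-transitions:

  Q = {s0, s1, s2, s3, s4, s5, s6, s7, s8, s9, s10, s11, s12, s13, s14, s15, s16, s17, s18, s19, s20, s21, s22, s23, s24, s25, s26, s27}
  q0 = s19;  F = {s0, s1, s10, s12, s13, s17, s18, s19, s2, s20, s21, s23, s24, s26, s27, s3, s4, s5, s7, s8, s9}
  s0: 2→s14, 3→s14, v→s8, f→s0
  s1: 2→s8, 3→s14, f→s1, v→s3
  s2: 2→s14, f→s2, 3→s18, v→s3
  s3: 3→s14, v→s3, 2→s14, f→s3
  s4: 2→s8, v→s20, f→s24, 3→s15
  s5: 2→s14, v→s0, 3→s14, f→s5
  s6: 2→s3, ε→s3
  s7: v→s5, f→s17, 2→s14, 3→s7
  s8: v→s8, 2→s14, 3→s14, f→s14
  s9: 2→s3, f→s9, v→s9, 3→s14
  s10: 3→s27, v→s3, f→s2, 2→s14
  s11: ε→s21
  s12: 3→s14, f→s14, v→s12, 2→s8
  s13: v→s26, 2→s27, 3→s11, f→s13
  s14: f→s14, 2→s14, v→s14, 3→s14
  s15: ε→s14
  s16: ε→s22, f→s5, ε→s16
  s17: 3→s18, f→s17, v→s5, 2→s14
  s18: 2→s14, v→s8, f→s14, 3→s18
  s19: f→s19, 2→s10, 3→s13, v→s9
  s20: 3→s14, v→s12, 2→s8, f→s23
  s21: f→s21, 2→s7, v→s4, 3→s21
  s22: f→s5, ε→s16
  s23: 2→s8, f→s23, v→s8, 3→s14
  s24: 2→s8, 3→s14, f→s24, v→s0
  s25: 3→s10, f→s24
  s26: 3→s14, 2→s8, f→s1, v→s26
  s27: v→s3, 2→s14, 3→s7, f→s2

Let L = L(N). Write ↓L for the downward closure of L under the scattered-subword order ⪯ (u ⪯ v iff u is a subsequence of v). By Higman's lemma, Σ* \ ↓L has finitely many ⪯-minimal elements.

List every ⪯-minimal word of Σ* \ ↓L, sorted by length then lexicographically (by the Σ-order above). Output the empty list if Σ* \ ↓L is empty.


Antichain: [v3, 22, 2f3f, 3v2f, 3vfv2, 33vvvf].

|Q|=28, |F|=21, |δ|=99 (6 ε).
min D↑ (22 st, q0=0, F={5}): 0:v→1,2→2,f→0,3→3 1:v→1,2→4,f→1,3→5 2:v→4,2→5,f→6,3→7 3:v→8,2→7,f→3,3→9 4:v→4,2→5,f→4,3→5 5:v→5,2→5,f→5,3→5 6:v→4,2→5,f→6,3→10 7:v→4,2→5,f→6,3→11 8:v→8,2→12,f→13,3→5 9:v→14,2→11,f→9,3→9 10:v→12,2→5,f→5,3→10 11:v→15,2→5,f→16,3→11 12:v→12,2→5,f→5,3→5 13:v→4,2→12,f→13,3→5 14:v→17,2→12,f→18,3→5 15:v→19,2→5,f→15,3→5 16:v→15,2→5,f→16,3→10 17:v→20,2→12,f→21,3→5 18:v→19,2→12,f→18,3→5 19:v→12,2→5,f→19,3→5 20:v→20,2→12,f→5,3→5 21:v→12,2→12,f→21,3→5.
'v3': |S_i|=[24, 14, 2] end={s14,s15} — reject; 2/2 del acc.
'22': |S_i|=[24, 11, 1] end={s14} — reject; 2/2 del acc.
'2f3f': run [24, 11, 8, 3, 1] end={s14} rej; 4/4 del acc.
'3v2f': |S_i|=[24, 21, 13, 2, 1] end={s14} ∉↓L; 4/4 single-dels accept.
'3vfv2': N↓-sim [24, 21, 13, 8, 4, 1] end={s14} ∉↓L; 5/5 del acc.
'33vvvf': run [24, 21, 15, 10, 6, 3, 1] end={s14} — reject; 6/6 deletions ∈↓L.
6 obstructions.


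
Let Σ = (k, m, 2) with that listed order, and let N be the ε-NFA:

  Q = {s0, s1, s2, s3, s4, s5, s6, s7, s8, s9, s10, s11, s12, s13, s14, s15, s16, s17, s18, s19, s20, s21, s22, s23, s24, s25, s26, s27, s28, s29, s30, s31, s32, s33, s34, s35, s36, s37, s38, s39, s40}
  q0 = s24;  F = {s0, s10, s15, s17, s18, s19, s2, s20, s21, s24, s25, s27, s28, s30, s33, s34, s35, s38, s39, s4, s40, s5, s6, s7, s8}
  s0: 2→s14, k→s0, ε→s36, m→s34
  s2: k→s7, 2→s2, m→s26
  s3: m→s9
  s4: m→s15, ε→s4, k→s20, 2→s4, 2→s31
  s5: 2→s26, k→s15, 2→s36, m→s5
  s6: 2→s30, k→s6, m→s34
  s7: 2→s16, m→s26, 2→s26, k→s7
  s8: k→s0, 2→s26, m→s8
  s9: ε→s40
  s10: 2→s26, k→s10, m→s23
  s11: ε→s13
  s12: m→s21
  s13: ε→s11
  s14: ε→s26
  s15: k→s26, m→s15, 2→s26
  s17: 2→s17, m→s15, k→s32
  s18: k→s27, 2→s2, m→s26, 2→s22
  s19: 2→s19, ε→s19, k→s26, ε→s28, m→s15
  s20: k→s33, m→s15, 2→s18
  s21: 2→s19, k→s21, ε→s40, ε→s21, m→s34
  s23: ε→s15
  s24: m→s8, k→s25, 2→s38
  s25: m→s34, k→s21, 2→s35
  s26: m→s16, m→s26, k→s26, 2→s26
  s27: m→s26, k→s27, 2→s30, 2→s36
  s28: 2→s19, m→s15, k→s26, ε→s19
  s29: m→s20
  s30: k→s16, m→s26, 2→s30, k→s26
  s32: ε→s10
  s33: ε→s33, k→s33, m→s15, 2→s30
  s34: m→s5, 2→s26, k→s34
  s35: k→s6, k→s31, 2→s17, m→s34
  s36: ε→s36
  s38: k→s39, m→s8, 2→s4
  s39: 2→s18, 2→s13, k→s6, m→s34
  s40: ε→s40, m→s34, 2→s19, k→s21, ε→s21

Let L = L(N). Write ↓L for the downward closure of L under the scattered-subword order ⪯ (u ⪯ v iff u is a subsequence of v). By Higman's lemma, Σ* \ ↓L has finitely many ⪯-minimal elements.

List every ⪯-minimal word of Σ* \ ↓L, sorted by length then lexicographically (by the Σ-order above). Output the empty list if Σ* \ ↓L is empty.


|Q|=41, |F|=25, |δ|=107 (17 ε).
min D↑ (24 st, q0=0, F={8}): 0:k→1,m→2,2→3 1:k→4,m→5,2→6 2:k→7,m→2,2→8 3:k→9,m→2,2→10 4:k→4,m→5,2→11 5:k→5,m→12,2→8 6:k→13,m→5,2→14 7:k→7,m→5,2→8 8:k→8,m→8,2→8 9:k→13,m→5,2→15 10:k→16,m→17,2→10 11:k→8,m→17,2→11 12:k→17,m→12,2→8 13:k→13,m→5,2→18 14:k→19,m→17,2→14 15:k→20,m→8,2→21 16:k→22,m→17,2→15 17:k→8,m→17,2→8 18:k→8,m→8,2→18 19:k→19,m→17,2→8 20:k→20,m→8,2→18 21:k→23,m→8,2→21 22:k→22,m→17,2→18 23:k→23,m→8,2→8 (ε-aug+det+¬).
'm2': N↓-sim [35, 10, 4] end={s14,s16,s26,s36} — reject; 2/2 single-dels accept.
'kk2k': |S_i|=[35, 31, 21, 8, 2] end={s16,s26} — reject; 4/4 deletions ∈↓L.
'2k2m': |S_i|=[35, 31, 24, 12, 2] end={s16,s26} ∉↓L; 4/4 deletions ∈↓L.
'22mk': run [35, 31, 23, 4, 2] end={s16,s26} ∉↓L; 4/4 single-dels accept.
'kmmkk': N↓-sim [35, 31, 7, 5, 3, 2] end={s16,s26} — reject; 5/5 deletions ∈↓L.
'k22k2': |S_i|=[35, 31, 24, 14, 7, 2] end={s16,s26} ∉↓L; 5/5 del acc.
6 obstructions.

A = [m2, kk2k, 2k2m, 22mk, kmmkk, k22k2].


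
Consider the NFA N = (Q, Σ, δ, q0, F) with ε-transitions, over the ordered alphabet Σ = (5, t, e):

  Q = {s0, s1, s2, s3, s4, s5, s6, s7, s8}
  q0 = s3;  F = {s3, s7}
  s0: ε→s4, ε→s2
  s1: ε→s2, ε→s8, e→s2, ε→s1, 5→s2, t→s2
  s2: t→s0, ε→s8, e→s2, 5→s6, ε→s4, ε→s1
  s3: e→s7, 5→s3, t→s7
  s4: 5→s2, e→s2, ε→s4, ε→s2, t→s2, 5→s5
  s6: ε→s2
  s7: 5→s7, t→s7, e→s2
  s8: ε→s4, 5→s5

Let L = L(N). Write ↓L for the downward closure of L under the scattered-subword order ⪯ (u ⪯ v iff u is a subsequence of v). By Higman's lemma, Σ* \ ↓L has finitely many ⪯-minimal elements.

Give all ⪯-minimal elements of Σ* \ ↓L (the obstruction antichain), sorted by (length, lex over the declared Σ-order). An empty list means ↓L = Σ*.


|Q|=9, |F|=2, |δ|=29 (12 ε).
min D↑ (3 st, q0=0, F={2}): 0:5→0,t→1,e→1 1:5→1,t→1,e→2 2:5→2,t→2,e→2.
'te': |S_i|=[9, 8, 7] end={s0,s1,s2,s4,s5,s6,s8} — reject; 2/2 del acc.
'ee': N↓-sim [9, 8, 7] end={s0,s1,s2,s4,s5,s6,s8} rej; 2/2 single-dels accept.
2 minimals (antichain).

min(Σ*\↓L) = [te, ee].


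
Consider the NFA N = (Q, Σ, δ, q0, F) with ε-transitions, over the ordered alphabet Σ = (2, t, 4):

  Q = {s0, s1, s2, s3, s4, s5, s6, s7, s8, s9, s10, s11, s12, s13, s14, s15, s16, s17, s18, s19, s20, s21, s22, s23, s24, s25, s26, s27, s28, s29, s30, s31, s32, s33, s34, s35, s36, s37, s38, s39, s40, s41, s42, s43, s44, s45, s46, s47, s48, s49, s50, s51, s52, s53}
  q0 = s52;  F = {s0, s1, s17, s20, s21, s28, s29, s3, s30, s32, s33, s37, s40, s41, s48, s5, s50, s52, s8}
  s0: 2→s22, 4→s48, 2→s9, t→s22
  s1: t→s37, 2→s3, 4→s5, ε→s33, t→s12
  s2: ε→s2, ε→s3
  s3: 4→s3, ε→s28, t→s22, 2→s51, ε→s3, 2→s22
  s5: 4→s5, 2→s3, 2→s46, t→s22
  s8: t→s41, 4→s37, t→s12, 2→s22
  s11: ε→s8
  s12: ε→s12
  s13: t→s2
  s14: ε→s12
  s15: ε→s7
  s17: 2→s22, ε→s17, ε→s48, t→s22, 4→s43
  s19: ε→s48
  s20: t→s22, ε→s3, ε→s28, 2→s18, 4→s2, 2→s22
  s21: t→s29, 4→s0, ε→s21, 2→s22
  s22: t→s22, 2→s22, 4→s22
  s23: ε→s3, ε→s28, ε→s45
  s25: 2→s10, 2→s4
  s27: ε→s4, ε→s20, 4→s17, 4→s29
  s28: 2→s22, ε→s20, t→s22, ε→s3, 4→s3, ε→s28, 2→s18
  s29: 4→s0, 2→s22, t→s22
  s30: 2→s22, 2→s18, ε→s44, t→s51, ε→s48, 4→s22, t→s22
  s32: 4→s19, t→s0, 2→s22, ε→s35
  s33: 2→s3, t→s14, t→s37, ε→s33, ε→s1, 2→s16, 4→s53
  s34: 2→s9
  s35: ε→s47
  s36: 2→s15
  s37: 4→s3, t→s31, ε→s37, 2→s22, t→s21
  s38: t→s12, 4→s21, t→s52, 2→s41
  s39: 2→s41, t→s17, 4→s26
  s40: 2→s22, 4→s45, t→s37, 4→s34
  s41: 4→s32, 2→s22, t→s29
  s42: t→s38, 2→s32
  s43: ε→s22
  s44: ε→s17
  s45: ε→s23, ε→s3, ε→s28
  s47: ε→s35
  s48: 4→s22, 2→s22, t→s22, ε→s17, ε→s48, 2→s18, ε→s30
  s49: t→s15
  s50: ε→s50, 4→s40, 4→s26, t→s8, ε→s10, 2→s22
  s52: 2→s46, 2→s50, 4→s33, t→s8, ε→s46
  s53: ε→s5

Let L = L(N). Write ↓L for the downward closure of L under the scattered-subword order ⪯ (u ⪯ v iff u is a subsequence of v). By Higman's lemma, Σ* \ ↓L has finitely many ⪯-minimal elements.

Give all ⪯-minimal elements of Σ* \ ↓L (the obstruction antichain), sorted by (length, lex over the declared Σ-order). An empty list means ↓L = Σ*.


Antichain: [22, t2, 42t, 44t, tttt, tt444].

|Q|=54, |F|=19, |δ|=136 (43 ε).
min D↑ (15 st, q0=0, F={4}): 0:2→1,t→2,4→3 1:2→4,t→2,4→5 2:2→4,t→6,4→7 3:2→8,t→7,4→9 4:2→4,t→4,4→4 5:2→4,t→7,4→8 6:2→4,t→10,4→11 7:2→4,t→12,4→8 8:2→4,t→4,4→8 9:2→8,t→4,4→9 10:2→4,t→4,4→13 11:2→4,t→13,4→14 12:2→4,t→10,4→13 13:2→4,t→4,4→14 14:2→4,t→4,4→4 (ε-aug+det+¬).
'22': N↓-sim [40, 34, 4] end={s18,s22,s51,s9} rej; 2/2 del acc.
't2': N↓-sim [40, 26, 4] end={s18,s22,s51,s9} — reject; 2/2 deletions ∈↓L.
'42t': run [40, 35, 10, 1] end={s22} ∉↓L; 3/3 deletions ∈↓L.
'44t': N↓-sim [40, 35, 21, 2] end={s22,s51} — reject; 3/3 del acc.
'tttt': |S_i|=[40, 26, 19, 11, 2] end={s22,s51} rej; 4/4 deletions ∈↓L.
'tt444': N↓-sim [40, 26, 19, 14, 9, 2] end={s22,s43} ∉↓L; 5/5 single-dels accept.
6 minimals (antichain).


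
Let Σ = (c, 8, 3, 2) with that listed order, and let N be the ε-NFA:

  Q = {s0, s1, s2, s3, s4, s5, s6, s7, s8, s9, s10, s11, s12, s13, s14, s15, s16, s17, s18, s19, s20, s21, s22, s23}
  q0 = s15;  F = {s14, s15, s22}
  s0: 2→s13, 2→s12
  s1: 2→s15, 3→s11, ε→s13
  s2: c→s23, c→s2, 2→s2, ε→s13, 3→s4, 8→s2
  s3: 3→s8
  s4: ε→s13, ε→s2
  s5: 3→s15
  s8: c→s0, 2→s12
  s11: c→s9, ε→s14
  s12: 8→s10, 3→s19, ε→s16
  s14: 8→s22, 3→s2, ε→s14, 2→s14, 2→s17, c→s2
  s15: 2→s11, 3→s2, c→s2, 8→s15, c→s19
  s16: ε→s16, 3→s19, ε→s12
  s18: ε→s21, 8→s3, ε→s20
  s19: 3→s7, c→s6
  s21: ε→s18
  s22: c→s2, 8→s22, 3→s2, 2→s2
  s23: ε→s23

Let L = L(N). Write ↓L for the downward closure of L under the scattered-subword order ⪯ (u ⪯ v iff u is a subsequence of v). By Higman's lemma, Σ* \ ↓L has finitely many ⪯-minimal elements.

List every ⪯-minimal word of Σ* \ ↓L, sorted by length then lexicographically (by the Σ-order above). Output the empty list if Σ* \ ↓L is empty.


min(Σ*\↓L) = [c, 3, 282].

|Q|=24, |F|=3, |δ|=47 (13 ε).
min D↑ (4 st, q0=0, F={1}): 0:c→1,8→0,3→1,2→2 1:c→1,8→1,3→1,2→1 2:c→1,8→3,3→1,2→2 3:c→1,8→3,3→1,2→1.
'c': N↓-sim [13, 8] end={s13,s19,s2,s23,s4,s6,s7,s9} — reject; 1/1 deletions ∈↓L.
'3': run [13, 5] end={s13,s2,s23,s4,s7} — reject; 1/1 single-dels accept.
'282': run [13, 9, 5, 4] end={s13,s2,s23,s4} ∉↓L; 3/3 del acc.
3 minimals (antichain).


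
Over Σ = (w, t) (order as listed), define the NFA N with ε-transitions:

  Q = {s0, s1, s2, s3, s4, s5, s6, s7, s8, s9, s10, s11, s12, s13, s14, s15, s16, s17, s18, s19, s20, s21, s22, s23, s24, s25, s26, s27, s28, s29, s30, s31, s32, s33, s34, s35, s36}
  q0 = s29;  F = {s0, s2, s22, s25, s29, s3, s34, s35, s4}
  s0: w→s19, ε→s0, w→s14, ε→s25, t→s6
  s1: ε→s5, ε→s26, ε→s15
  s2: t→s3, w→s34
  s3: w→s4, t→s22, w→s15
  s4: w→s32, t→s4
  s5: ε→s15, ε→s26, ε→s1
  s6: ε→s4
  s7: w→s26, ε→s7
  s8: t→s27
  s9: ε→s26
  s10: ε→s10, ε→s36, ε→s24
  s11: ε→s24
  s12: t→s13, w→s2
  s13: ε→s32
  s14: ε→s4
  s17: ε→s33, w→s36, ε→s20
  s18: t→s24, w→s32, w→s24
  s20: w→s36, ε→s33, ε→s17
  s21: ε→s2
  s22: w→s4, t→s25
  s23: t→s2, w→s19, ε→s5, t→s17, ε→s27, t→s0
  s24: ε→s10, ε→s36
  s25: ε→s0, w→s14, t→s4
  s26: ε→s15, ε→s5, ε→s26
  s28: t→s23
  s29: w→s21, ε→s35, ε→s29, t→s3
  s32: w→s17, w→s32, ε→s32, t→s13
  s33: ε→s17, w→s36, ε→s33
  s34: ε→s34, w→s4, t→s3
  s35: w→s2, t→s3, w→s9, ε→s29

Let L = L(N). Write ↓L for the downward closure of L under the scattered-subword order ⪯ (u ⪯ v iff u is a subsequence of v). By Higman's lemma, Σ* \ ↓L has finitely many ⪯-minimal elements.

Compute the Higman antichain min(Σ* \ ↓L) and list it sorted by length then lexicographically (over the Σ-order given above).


|Q|=37, |F|=9, |δ|=76 (37 ε).
min D↑ (8 st, q0=0, F={6}): 0:w→1,t→2 1:w→3,t→2 2:w→4,t→5 3:w→4,t→2 4:w→6,t→4 5:w→4,t→7 6:w→6,t→6 7:w→4,t→4.
'tww': run [24, 15, 10, 6] end={s13,s17,s20,s32,s33,s36} — reject; 3/3 deletions ∈↓L.
'wwww': run [24, 22, 16, 10, 6] end={s13,s17,s20,s32,s33,s36} — reject; 4/4 single-dels accept.
'ttttw': |S_i|=[24, 15, 13, 12, 8, 6] end={s13,s17,s20,s32,s33,s36} ∉↓L; 5/5 deletions ∈↓L.
3 minimals (antichain).

Antichain: [tww, wwww, ttttw].


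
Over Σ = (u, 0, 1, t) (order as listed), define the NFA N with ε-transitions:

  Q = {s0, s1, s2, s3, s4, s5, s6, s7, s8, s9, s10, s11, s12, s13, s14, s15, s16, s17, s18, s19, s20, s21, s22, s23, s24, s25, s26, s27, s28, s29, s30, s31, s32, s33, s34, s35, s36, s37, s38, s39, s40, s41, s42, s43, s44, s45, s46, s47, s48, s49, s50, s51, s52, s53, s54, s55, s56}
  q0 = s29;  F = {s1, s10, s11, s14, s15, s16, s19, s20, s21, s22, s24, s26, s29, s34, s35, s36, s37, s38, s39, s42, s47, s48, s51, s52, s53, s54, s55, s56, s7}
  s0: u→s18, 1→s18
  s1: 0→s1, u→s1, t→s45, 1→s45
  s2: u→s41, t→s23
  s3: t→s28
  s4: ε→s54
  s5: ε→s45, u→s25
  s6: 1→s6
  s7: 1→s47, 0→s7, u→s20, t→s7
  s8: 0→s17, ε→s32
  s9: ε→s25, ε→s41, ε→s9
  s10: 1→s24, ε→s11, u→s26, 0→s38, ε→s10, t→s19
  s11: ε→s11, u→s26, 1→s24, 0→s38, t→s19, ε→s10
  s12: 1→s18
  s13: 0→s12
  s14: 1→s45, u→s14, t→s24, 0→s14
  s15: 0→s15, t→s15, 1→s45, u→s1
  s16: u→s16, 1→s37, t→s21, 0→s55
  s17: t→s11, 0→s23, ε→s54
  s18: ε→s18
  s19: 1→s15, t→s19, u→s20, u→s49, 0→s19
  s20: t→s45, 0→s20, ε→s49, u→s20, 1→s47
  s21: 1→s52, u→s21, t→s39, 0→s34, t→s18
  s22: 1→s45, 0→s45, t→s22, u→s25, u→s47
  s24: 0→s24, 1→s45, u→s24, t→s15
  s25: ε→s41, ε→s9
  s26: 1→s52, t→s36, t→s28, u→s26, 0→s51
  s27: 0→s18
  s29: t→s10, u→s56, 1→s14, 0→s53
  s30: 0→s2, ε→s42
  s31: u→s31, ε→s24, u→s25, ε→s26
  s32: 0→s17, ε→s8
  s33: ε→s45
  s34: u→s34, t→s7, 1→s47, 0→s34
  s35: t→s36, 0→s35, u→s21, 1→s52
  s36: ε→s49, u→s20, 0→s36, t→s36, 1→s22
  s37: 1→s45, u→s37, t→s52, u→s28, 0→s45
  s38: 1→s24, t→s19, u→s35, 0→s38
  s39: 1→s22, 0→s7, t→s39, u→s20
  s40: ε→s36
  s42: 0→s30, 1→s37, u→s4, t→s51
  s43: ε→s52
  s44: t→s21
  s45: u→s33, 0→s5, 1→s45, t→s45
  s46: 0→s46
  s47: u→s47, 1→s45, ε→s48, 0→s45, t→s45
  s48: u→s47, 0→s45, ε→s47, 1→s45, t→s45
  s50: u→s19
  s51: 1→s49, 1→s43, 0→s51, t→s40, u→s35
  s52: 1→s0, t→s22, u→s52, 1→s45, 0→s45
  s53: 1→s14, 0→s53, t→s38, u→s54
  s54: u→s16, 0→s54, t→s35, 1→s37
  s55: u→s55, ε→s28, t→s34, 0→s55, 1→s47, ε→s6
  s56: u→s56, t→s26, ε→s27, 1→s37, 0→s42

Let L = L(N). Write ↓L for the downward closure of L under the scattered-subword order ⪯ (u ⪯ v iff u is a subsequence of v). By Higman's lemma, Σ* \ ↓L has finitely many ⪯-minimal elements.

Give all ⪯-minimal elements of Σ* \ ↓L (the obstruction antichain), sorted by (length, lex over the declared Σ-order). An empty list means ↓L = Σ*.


A = [11, u10, ttut, 0uu01t].

|Q|=57, |F|=29, |δ|=175 (28 ε).
min D↑ (28 st, q0=0, F={10}): 0:u→1,0→2,1→3,t→4 1:u→1,0→5,1→6,t→7 2:u→8,0→2,1→3,t→9 3:u→3,0→3,1→10,t→11 4:u→7,0→9,1→11,t→12 5:u→8,0→5,1→6,t→13 6:u→6,0→10,1→10,t→14 7:u→7,0→13,1→14,t→15 8:u→16,0→8,1→6,t→17 9:u→17,0→9,1→11,t→12 10:u→10,0→10,1→10,t→10 11:u→11,0→11,1→10,t→18 12:u→19,0→12,1→18,t→12 13:u→17,0→13,1→14,t→15 14:u→14,0→10,1→10,t→20 15:u→19,0→15,1→20,t→15 16:u→16,0→21,1→6,t→22 17:u→22,0→17,1→14,t→15 18:u→23,0→18,1→10,t→18 19:u→19,0→19,1→24,t→10 20:u→24,0→10,1→10,t→20 21:u→21,0→21,1→24,t→25 22:u→22,0→25,1→14,t→26 23:u→23,0→23,1→10,t→10 24:u→24,0→10,1→10,t→10 25:u→25,0→25,1→24,t→27 26:u→19,0→27,1→20,t→26 27:u→19,0→27,1→24,t→27.
'11': N↓-sim [47, 21, 9] end={s0,s18,s25,s33,s41,s45,s5,s6,s9} — reject; 2/2 del acc.
'u10': run [47, 41, 17, 6] end={s25,s33,s41,s45,s5,s9} — reject; 3/3 del acc.
'ttut': N↓-sim [47, 33, 20, 11, 6] end={s25,s33,s41,s45,s5,s9} rej; 4/4 del acc.
'0uu01t': N↓-sim [47, 41, 31, 27, 19, 9, 6] end={s25,s33,s41,s45,s5,s9} — reject; 6/6 del acc.
4 minimals (antichain).


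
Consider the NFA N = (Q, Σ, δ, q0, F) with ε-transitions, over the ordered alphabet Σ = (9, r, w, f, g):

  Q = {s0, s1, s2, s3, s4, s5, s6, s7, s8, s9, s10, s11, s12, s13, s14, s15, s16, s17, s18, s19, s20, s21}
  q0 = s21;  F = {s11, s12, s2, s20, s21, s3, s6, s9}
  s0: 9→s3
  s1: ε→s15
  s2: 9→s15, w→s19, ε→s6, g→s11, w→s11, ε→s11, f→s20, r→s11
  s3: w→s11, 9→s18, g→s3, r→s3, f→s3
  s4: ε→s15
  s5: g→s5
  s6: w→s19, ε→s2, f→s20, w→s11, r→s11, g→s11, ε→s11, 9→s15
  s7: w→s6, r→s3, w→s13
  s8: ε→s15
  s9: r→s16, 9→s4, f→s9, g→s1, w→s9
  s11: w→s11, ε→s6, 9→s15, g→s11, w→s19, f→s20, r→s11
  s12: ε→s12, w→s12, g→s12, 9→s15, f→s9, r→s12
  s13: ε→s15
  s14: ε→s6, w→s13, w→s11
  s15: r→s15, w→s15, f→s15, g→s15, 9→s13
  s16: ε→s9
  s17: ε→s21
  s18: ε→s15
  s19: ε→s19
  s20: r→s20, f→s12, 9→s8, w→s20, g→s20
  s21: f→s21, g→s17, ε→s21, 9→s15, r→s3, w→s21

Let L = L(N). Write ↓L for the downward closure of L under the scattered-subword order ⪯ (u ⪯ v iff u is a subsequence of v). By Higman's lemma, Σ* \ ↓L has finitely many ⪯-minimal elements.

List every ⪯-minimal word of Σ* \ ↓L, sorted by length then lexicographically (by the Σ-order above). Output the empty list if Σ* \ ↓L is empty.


A = [9, rwfffg].

|Q|=22, |F|=8, |δ|=71 (16 ε).
min D↑ (7 st, q0=0, F={1}): 0:9→1,r→2,w→0,f→0,g→0 1:9→1,r→1,w→1,f→1,g→1 2:9→1,r→2,w→3,f→2,g→2 3:9→1,r→3,w→3,f→4,g→3 4:9→1,r→4,w→4,f→5,g→4 5:9→1,r→5,w→5,f→6,g→5 6:9→1,r→6,w→6,f→6,g→1.
'9': |S_i|=[17, 5] end={s13,s15,s18,s4,s8} rej; 1/1 single-dels accept.
'rwfffg': run [17, 15, 13, 9, 7, 6, 3] end={s1,s13,s15} ∉↓L; 6/6 deletions ∈↓L.
2 minimals (antichain).


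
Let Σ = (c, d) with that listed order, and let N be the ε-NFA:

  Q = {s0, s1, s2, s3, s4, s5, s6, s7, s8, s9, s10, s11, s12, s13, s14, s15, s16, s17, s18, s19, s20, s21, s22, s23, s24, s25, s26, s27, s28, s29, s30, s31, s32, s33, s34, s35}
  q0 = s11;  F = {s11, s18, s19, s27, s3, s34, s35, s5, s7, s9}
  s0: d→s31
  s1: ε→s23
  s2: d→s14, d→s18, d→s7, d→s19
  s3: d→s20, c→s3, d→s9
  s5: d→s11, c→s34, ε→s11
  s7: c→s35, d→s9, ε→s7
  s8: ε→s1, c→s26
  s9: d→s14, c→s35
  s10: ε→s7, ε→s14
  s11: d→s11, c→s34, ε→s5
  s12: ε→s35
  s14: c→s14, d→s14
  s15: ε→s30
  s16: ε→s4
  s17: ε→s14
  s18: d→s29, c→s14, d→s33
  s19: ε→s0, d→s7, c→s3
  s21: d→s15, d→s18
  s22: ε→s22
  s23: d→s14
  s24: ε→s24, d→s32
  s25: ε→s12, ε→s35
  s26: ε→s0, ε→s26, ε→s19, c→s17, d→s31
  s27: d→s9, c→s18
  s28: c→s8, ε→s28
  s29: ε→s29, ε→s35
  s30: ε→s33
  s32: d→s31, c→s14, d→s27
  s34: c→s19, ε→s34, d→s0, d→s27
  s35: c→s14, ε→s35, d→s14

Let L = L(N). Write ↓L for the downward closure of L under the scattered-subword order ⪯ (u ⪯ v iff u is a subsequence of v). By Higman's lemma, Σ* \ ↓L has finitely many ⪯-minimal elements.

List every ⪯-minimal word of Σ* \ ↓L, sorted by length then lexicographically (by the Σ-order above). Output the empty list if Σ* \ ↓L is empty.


A = [cdcc, cddd, cccdd, ccdcd].

|Q|=36, |F|=10, |δ|=66 (25 ε).
min D↑ (10 st, q0=0, F={9}): 0:c→1,d→0 1:c→2,d→3 2:c→4,d→5 3:c→6,d→7 4:c→4,d→7 5:c→8,d→7 6:c→9,d→8 7:c→8,d→9 8:c→9,d→9 9:c→9,d→9 [Hopcroft].
'cdcc': run [16, 14, 11, 5, 1] end={s14} ∉↓L; 4/4 del acc.
'cddd': |S_i|=[16, 14, 11, 6, 1] end={s14} rej; 4/4 del acc.
'cccdd': run [16, 14, 12, 5, 4, 1] end={s14} — reject; 5/5 single-dels accept.
'ccdcd': run [16, 14, 12, 8, 2, 1] end={s14} ∉↓L; 5/5 single-dels accept.
4 obstructions.


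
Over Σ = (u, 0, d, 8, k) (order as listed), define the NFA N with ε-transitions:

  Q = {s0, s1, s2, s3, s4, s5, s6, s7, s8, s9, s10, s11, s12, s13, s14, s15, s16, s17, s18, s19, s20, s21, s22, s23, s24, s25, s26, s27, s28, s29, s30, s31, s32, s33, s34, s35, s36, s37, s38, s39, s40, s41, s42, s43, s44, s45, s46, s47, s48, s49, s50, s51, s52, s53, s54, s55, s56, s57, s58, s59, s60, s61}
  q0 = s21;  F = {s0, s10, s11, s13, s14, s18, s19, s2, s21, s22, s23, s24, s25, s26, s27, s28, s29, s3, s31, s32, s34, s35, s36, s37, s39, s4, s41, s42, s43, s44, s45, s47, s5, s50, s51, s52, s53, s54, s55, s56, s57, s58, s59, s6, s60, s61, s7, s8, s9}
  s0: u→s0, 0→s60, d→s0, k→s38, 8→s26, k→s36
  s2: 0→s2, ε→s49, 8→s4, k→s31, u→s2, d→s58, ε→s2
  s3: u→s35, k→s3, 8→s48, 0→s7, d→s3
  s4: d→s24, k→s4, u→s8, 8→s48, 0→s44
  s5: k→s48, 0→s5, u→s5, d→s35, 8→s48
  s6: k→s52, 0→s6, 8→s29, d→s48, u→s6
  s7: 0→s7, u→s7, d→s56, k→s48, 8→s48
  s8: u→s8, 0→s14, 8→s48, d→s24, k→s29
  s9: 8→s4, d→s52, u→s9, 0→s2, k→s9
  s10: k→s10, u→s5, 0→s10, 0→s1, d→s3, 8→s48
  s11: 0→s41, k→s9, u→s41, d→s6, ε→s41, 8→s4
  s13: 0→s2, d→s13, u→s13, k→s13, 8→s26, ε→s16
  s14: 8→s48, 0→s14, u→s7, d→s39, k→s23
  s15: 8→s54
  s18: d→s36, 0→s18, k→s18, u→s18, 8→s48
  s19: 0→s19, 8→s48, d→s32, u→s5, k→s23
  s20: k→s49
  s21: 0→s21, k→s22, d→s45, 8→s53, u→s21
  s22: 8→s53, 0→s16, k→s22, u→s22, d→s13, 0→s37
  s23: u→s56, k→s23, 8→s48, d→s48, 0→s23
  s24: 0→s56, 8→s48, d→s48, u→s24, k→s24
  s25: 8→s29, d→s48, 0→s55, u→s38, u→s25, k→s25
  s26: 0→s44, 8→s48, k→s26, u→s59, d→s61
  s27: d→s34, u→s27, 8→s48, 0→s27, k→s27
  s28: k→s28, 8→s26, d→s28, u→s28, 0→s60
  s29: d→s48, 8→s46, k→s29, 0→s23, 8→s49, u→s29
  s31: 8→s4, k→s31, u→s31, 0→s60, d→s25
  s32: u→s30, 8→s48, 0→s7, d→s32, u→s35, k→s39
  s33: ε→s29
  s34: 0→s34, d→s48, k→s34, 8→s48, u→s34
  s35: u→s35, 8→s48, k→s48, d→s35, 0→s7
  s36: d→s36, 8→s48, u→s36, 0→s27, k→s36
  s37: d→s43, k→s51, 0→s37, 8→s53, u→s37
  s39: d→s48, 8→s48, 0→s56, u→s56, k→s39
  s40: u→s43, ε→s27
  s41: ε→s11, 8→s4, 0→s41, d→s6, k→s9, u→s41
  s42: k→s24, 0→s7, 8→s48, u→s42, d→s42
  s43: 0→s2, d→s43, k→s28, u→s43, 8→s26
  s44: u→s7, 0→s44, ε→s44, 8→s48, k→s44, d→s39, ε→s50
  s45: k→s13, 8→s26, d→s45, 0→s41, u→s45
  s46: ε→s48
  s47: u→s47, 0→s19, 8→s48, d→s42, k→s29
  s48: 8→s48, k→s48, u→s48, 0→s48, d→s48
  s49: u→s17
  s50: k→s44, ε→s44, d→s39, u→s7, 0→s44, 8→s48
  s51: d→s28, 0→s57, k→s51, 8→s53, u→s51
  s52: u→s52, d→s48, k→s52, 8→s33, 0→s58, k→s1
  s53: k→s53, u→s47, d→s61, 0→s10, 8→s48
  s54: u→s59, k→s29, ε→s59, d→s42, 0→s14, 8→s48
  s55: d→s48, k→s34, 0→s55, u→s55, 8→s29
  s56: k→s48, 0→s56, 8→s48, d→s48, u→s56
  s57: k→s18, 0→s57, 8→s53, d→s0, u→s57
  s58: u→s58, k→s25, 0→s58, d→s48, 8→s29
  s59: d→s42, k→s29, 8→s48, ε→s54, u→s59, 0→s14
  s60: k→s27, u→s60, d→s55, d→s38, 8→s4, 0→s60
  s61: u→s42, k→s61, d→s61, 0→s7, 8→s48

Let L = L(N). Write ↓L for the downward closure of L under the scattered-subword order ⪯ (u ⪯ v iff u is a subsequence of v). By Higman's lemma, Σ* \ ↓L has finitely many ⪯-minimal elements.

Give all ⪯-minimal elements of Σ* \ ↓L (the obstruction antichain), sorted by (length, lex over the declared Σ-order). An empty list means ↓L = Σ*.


min(Σ*\↓L) = [88, d0dd, 8ukd, 80uk, 8d0k, k0k0k8].

|Q|=62, |F|=49, |δ|=275 (13 ε).
min D↑ (47 st, q0=0, F={10}): 0:u→0,0→0,d→1,8→2,k→3 1:u→1,0→4,d→1,8→5,k→6 2:u→7,0→8,d→9,8→10,k→2 3:u→3,0→11,d→6,8→2,k→3 4:u→4,0→4,d→12,8→13,k→14 5:u→15,0→16,d→9,8→10,k→5 6:u→6,0→17,d→6,8→5,k→6 7:u→7,0→18,d→19,8→10,k→20 8:u→21,0→8,d→22,8→10,k→8 9:u→19,0→23,d→9,8→10,k→9 10:u→10,0→10,d→10,8→10,k→10 11:u→11,0→11,d→24,8→2,k→25 12:u→12,0→12,d→10,8→20,k→26 13:u→27,0→16,d→28,8→10,k→13 14:u→14,0→17,d→26,8→13,k→14 15:u→15,0→29,d→19,8→10,k→20 16:u→23,0→16,d→30,8→10,k→16 17:u→17,0→17,d→31,8→13,k→32 18:u→21,0→18,d→33,8→10,k→34 19:u→19,0→23,d→19,8→10,k→28 20:u→20,0→34,d→10,8→10,k→20 21:u→21,0→21,d→35,8→10,k→10 22:u→35,0→23,d→22,8→10,k→22 23:u→23,0→23,d→36,8→10,k→10 24:u→24,0→17,d→24,8→5,k→37 25:u→25,0→38,d→37,8→2,k→25 26:u→26,0→31,d→10,8→20,k→26 27:u→27,0→29,d→28,8→10,k→20 28:u→28,0→36,d→10,8→10,k→28 29:u→23,0→29,d→30,8→10,k→34 30:u→36,0→36,d→10,8→10,k→30 31:u→31,0→31,d→10,8→20,k→39 32:u→32,0→40,d→39,8→13,k→32 33:u→35,0→23,d→33,8→10,k→30 34:u→36,0→34,d→10,8→10,k→34 35:u→35,0→23,d→35,8→10,k→10 36:u→36,0→36,d→10,8→10,k→10 37:u→37,0→40,d→37,8→5,k→37 38:u→38,0→38,d→41,8→2,k→42 39:u→39,0→43,d→10,8→20,k→39 40:u→40,0→40,d→43,8→13,k→44 41:u→41,0→40,d→41,8→5,k→45 42:u→42,0→42,d→45,8→10,k→42 43:u→43,0→43,d→10,8→20,k→46 44:u→44,0→44,d→46,8→10,k→44 45:u→45,0→44,d→45,8→10,k→45 46:u→46,0→46,d→10,8→10,k→46 (ε-aug+det+¬).
'88': |S_i|=[58, 31, 4] end={s17,s46,s48,s49} ∉↓L; 2/2 deletions ∈↓L.
'd0dd': |S_i|=[58, 47, 31, 18, 1] end={s48} ∉↓L; 4/4 del acc.
'8ukd': run [58, 31, 21, 9, 1] end={s48} rej; 4/4 del acc.
'80uk': run [58, 31, 16, 6, 1] end={s48} ∉↓L; 4/4 deletions ∈↓L.
'8d0k': run [58, 31, 11, 3, 1] end={s48} — reject; 4/4 del acc.
'k0k0k8': |S_i|=[58, 53, 48, 43, 39, 35, 4] end={s17,s46,s48,s49} rej; 6/6 single-dels accept.
6 obstructions.


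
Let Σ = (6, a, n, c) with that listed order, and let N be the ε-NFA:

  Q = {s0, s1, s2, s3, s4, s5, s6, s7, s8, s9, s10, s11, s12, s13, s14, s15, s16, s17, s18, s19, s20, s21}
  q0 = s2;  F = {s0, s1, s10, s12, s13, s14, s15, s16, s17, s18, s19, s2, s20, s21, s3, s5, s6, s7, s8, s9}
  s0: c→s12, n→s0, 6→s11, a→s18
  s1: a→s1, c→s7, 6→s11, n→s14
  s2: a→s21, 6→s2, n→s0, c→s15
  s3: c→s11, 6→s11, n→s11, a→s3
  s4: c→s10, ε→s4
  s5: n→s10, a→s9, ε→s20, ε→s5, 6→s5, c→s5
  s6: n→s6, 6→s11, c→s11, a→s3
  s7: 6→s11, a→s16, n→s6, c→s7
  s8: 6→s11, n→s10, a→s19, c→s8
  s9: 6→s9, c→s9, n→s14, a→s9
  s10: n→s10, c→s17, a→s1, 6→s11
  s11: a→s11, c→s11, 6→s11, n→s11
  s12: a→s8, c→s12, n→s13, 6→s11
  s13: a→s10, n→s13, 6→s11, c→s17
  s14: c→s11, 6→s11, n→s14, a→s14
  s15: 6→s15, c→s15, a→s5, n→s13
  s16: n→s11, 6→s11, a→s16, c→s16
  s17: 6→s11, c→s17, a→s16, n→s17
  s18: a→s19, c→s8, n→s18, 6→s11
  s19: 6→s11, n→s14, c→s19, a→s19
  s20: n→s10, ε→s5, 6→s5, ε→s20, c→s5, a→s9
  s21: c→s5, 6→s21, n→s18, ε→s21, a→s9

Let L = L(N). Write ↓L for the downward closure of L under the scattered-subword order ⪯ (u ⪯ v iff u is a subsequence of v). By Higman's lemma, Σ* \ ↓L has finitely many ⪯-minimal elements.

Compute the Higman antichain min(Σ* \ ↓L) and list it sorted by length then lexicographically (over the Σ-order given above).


|Q|=22, |F|=20, |δ|=91 (6 ε).
min D↑ (20 st, q0=0, F={7}): 0:6→0,a→1,n→2,c→3 1:6→1,a→4,n→5,c→6 2:6→7,a→5,n→2,c→8 3:6→3,a→6,n→9,c→3 4:6→4,a→4,n→10,c→4 5:6→7,a→11,n→5,c→12 6:6→6,a→4,n→13,c→6 7:6→7,a→7,n→7,c→7 8:6→7,a→12,n→9,c→8 9:6→7,a→13,n→9,c→14 10:6→7,a→10,n→10,c→7 11:6→7,a→11,n→10,c→11 12:6→7,a→11,n→13,c→12 13:6→7,a→15,n→13,c→14 14:6→7,a→16,n→14,c→14 15:6→7,a→15,n→10,c→17 16:6→7,a→16,n→7,c→16 17:6→7,a→16,n→18,c→17 18:6→7,a→19,n→18,c→7 19:6→7,a→19,n→7,c→7 (ε-aug+det+¬).
'n6': |S_i|=[21, 15, 1] end={s11} rej; 2/2 del acc.
'aanc': N↓-sim [21, 16, 9, 4, 1] end={s11} ∉↓L; 4/4 deletions ∈↓L.
'cncan': N↓-sim [21, 17, 10, 6, 3, 1] end={s11} rej; 5/5 del acc.
3 minimals (antichain).

min(Σ*\↓L) = [n6, aanc, cncan].


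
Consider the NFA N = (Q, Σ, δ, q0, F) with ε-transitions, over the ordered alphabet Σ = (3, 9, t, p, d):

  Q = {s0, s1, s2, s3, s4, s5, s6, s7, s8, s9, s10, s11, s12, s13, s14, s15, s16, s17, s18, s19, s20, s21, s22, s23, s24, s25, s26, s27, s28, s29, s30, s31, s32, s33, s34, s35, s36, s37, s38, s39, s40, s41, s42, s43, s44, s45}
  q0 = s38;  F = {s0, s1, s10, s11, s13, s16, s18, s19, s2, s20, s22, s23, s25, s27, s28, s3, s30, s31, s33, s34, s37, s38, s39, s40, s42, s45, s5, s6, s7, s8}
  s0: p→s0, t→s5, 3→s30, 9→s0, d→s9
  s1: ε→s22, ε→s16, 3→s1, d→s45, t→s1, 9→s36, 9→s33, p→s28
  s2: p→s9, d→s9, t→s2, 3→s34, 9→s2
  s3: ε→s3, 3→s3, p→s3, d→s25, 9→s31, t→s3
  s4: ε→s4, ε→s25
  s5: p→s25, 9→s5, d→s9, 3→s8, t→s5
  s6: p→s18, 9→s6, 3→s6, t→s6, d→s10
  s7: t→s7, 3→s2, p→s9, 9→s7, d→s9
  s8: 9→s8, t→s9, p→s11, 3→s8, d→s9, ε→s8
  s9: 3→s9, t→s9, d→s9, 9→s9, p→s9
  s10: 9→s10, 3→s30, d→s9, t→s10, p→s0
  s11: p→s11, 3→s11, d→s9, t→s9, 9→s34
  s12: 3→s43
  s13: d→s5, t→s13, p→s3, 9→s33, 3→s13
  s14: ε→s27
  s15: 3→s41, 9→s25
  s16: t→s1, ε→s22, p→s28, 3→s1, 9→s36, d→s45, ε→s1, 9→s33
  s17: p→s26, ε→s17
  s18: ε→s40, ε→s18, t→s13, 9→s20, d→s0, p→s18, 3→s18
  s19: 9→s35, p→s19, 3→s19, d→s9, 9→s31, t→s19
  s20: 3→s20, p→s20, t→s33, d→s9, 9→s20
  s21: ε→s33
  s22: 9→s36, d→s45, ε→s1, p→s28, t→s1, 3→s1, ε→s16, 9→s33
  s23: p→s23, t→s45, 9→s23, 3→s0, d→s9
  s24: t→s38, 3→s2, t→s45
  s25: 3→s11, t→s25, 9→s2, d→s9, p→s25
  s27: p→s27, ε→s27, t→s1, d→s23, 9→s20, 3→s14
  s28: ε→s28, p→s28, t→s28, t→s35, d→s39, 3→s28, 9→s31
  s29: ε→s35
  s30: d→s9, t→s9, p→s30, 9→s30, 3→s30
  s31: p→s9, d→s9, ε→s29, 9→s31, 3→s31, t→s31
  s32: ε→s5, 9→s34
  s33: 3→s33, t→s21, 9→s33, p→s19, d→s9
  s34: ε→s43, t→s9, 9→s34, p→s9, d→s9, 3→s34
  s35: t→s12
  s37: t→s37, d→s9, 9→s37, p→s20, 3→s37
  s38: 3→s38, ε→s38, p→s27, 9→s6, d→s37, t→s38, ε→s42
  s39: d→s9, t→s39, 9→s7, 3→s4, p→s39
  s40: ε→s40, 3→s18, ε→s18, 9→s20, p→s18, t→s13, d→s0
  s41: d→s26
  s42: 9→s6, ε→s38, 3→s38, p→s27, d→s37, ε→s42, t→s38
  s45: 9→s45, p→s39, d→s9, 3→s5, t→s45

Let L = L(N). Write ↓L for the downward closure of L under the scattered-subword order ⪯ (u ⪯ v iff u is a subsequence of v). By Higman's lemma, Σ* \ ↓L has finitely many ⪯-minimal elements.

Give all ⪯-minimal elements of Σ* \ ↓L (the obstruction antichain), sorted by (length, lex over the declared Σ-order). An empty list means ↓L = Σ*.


|Q|=46, |F|=30, |δ|=197 (27 ε).
min D↑ (27 st, q0=0, F={9}): 0:3→0,9→1,t→0,p→2,d→3 1:3→1,9→1,t→1,p→4,d→5 2:3→2,9→6,t→7,p→2,d→8 3:3→3,9→3,t→3,p→6,d→9 4:3→4,9→6,t→10,p→4,d→11 5:3→12,9→5,t→5,p→11,d→9 6:3→6,9→6,t→13,p→6,d→9 7:3→7,9→13,t→7,p→14,d→15 8:3→11,9→8,t→15,p→8,d→9 9:3→9,9→9,t→9,p→9,d→9 10:3→10,9→13,t→10,p→16,d→17 11:3→12,9→11,t→17,p→11,d→9 12:3→12,9→12,t→9,p→12,d→9 13:3→13,9→13,t→13,p→18,d→9 14:3→14,9→19,t→14,p→14,d→20 15:3→17,9→15,t→15,p→20,d→9 16:3→16,9→19,t→16,p→16,d→21 17:3→22,9→17,t→17,p→21,d→9 18:3→18,9→19,t→18,p→18,d→9 19:3→19,9→19,t→19,p→9,d→9 20:3→21,9→23,t→20,p→20,d→9 21:3→24,9→25,t→21,p→21,d→9 22:3→22,9→22,t→9,p→24,d→9 23:3→25,9→23,t→23,p→9,d→9 24:3→24,9→26,t→9,p→24,d→9 25:3→26,9→25,t→25,p→9,d→9 26:3→26,9→26,t→9,p→9,d→9 [Hopcroft].
'dd': N↓-sim [39, 25, 1] end={s9} ∉↓L; 2/2 single-dels accept.
'p9d': |S_i|=[39, 34, 24, 1] end={s9} rej; 3/3 deletions ∈↓L.
'9d3t': run [39, 31, 11, 6, 1] end={s9} — reject; 4/4 single-dels accept.
'ptp9p': N↓-sim [39, 34, 26, 16, 9, 1] end={s9} — reject; 5/5 deletions ∈↓L.
'pd33t': run [39, 34, 15, 11, 6, 1] end={s9} — reject; 5/5 deletions ∈↓L.
5 obstructions.

A = [dd, p9d, 9d3t, ptp9p, pd33t].


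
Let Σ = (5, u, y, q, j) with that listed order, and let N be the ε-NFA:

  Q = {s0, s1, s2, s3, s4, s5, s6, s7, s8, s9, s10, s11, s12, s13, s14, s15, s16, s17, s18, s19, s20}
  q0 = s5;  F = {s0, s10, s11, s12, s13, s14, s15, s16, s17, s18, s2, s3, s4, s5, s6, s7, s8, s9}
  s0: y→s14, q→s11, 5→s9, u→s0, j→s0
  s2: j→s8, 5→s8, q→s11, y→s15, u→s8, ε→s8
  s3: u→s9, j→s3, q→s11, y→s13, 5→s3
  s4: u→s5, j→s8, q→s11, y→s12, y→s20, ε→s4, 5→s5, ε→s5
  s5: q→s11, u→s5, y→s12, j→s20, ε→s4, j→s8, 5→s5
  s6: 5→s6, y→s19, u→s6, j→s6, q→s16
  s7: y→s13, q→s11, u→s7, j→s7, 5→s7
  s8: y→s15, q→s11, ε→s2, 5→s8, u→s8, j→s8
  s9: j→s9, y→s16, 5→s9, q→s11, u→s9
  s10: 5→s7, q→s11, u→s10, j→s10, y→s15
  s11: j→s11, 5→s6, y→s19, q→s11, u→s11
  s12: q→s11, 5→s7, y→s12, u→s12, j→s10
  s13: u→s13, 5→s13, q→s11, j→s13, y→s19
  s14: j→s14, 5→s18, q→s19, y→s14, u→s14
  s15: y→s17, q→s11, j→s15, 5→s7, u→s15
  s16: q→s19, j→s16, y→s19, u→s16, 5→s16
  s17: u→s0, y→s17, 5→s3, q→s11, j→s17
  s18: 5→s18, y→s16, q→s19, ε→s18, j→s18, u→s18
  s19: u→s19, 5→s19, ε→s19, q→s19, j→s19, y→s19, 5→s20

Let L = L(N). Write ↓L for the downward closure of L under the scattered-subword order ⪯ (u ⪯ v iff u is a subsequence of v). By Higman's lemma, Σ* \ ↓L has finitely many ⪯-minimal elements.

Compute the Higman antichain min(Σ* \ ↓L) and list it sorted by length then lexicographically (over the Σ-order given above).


|Q|=21, |F|=18, |δ|=105 (7 ε).
min D↑ (17 st, q0=0, F={7}): 0:5→0,u→0,y→1,q→2,j→3 1:5→4,u→1,y→1,q→2,j→5 2:5→6,u→2,y→7,q→2,j→2 3:5→3,u→3,y→8,q→2,j→3 4:5→4,u→4,y→9,q→2,j→4 5:5→4,u→5,y→8,q→2,j→5 6:5→6,u→6,y→7,q→10,j→6 7:5→7,u→7,y→7,q→7,j→7 8:5→4,u→8,y→11,q→2,j→8 9:5→9,u→9,y→7,q→2,j→9 10:5→10,u→10,y→7,q→7,j→10 11:5→12,u→13,y→11,q→2,j→11 12:5→12,u→14,y→9,q→2,j→12 13:5→14,u→13,y→15,q→2,j→13 14:5→14,u→14,y→10,q→2,j→14 15:5→16,u→15,y→15,q→7,j→15 16:5→16,u→16,y→10,q→7,j→16 [Hopcroft].
'qy': N↓-sim [20, 5, 2] end={s19,s20} rej; 2/2 deletions ∈↓L.
'y5yy': |S_i|=[20, 16, 10, 6, 2] end={s19,s20} rej; 4/4 del acc.
'q5qq': run [20, 5, 4, 3, 2] end={s19,s20} rej; 4/4 deletions ∈↓L.
'jyyuyq': |S_i|=[20, 17, 14, 12, 10, 5, 2] end={s19,s20} rej; 6/6 deletions ∈↓L.
4 words, ⪯-incomp.

A = [qy, y5yy, q5qq, jyyuyq].


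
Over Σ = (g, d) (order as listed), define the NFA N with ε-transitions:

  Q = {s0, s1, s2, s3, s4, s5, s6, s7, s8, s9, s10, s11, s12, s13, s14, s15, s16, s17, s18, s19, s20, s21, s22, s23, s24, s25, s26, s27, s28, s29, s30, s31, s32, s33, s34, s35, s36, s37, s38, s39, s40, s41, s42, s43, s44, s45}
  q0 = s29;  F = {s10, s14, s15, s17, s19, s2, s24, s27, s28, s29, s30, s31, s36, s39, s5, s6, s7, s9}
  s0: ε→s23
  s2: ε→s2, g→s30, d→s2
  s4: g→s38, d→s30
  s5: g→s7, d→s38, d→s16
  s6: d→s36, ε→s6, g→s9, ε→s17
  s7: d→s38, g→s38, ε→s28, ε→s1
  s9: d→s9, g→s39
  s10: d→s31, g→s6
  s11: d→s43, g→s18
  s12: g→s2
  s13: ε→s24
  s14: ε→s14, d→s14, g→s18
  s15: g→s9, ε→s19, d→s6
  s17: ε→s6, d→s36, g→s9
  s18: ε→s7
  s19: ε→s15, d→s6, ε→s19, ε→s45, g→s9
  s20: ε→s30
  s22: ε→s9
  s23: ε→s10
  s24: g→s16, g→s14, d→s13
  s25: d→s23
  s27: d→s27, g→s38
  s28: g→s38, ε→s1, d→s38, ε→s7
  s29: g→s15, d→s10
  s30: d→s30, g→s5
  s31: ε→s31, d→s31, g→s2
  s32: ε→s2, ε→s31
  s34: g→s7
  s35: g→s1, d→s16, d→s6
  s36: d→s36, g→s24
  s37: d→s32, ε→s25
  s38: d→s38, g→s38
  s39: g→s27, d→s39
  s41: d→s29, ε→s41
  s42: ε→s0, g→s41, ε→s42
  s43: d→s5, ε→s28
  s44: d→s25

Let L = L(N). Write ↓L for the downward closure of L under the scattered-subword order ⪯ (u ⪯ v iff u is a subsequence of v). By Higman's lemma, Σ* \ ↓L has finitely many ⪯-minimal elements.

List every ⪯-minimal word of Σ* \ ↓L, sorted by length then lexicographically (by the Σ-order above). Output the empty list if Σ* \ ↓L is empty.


Antichain: [ggggg, ddgggd].

|Q|=46, |F|=18, |δ|=82 (27 ε).
min D↑ (16 st, q0=0, F={12}): 0:g→1,d→2 1:g→3,d→4 2:g→4,d→5 3:g→6,d→3 4:g→3,d→7 5:g→8,d→5 6:g→9,d→6 7:g→10,d→7 8:g→11,d→8 9:g→12,d→9 10:g→13,d→10 11:g→14,d→11 12:g→12,d→12 13:g→15,d→13 14:g→15,d→12 15:g→12,d→12.
'ggggg': N↓-sim [24, 21, 14, 10, 6, 1] end={s38} — reject; 5/5 single-dels accept.
'ddgggd': |S_i|=[24, 20, 17, 14, 10, 7, 2] end={s16,s38} — reject; 6/6 deletions ∈↓L.
2 minimals (antichain).


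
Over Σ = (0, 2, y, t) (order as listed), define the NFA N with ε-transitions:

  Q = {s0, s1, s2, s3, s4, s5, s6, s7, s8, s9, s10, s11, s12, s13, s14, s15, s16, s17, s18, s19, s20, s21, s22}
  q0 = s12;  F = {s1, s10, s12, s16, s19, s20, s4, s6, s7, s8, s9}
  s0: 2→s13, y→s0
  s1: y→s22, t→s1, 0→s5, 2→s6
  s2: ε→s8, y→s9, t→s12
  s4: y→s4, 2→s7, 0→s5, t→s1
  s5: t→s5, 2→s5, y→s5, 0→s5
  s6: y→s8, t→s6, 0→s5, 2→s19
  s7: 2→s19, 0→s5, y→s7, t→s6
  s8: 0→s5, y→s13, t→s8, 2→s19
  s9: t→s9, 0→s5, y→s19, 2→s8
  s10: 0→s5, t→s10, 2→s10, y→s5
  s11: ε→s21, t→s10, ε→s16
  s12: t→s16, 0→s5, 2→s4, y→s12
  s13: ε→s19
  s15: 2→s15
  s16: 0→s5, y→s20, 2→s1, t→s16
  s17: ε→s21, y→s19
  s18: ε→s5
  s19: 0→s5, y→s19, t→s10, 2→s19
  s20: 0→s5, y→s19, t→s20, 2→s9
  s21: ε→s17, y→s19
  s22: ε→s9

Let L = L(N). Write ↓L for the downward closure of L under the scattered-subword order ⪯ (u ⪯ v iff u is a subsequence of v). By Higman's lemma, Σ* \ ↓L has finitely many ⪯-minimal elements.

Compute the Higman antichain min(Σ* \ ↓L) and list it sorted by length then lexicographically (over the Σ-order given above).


A = [0, 222ty, tyyty].

|Q|=23, |F|=11, |δ|=64 (8 ε).
min D↑ (12 st, q0=0, F={1}): 0:0→1,2→2,y→0,t→3 1:0→1,2→1,y→1,t→1 2:0→1,2→4,y→2,t→5 3:0→1,2→5,y→6,t→3 4:0→1,2→7,y→4,t→8 5:0→1,2→8,y→9,t→5 6:0→1,2→9,y→7,t→6 7:0→1,2→7,y→7,t→10 8:0→1,2→7,y→11,t→8 9:0→1,2→11,y→7,t→9 10:0→1,2→10,y→1,t→10 11:0→1,2→7,y→7,t→11 [Hopcroft].
'0': run [14, 1] end={s5} rej; 1/1 single-dels accept.
'222ty': N↓-sim [14, 11, 7, 3, 2, 1] end={s5} — reject; 5/5 deletions ∈↓L.
'tyyty': run [14, 11, 8, 4, 2, 1] end={s5} ∉↓L; 5/5 deletions ∈↓L.
3 obstructions.
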